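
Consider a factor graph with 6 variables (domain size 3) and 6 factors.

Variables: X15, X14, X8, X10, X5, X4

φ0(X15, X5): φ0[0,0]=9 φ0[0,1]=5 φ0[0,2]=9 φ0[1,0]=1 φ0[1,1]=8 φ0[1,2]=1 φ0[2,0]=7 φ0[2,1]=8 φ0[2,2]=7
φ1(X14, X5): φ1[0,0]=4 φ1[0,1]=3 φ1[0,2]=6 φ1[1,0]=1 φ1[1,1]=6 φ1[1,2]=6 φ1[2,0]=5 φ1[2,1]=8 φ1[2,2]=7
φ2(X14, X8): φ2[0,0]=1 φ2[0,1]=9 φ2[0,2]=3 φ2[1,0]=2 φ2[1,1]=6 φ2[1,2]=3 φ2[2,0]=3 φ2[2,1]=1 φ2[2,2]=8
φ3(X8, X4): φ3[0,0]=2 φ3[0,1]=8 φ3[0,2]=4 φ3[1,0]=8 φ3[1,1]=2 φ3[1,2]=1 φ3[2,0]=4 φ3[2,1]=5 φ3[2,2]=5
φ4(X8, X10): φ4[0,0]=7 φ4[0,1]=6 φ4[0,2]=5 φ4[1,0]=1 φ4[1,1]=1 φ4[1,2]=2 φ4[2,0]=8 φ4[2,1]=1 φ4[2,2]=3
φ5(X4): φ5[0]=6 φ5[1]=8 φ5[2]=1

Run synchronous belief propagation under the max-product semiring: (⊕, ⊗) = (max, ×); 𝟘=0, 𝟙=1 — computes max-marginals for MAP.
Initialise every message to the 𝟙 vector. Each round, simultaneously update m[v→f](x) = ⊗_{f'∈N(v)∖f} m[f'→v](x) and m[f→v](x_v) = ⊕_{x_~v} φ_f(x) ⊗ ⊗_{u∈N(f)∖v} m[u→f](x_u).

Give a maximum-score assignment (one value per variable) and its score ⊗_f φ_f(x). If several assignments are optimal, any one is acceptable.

assignment: (X15=1, X14=2, X8=2, X10=0, X5=1, X4=1); score = 163840

init: all messages = 𝟙 over 3 values
r1 m[φ0→X15] = [9, 8, 8]
r1 m[φ0→X5] = [9, 8, 9]
r1 m[φ1→X14] = [6, 6, 8]
r1 m[φ1→X5] = [5, 8, 7]
r1 m[φ2→X14] = [9, 6, 8]
r1 m[φ2→X8] = [3, 9, 8]
r1 m[φ3→X8] = [8, 8, 5]
r1 m[φ3→X4] = [8, 8, 5]
r1 m[φ4→X8] = [7, 2, 8]
r1 m[φ4→X10] = [8, 6, 5]
r1 m[φ5→X4] = [6, 8, 1]
r1 m[X15→φ0] = [1, 1, 1]
r1 m[X14→φ1] = [1, 1, 1]
r1 m[X14→φ2] = [1, 1, 1]
r1 m[X8→φ2] = [1, 1, 1]
r1 m[X8→φ3] = [1, 1, 1]
r1 m[X8→φ4] = [1, 1, 1]
r1 m[X10→φ4] = [1, 1, 1]
r1 m[X5→φ0] = [1, 1, 1]
r1 m[X5→φ1] = [1, 1, 1]
r1 m[X4→φ3] = [1, 1, 1]
r1 m[X4→φ5] = [1, 1, 1]
r2 m[φ0→X15] = [9, 8, 8]
r2 m[φ0→X5] = [9, 8, 9]
r2 m[φ1→X14] = [6, 6, 8]
r2 m[φ1→X5] = [5, 8, 7]
r2 m[φ2→X14] = [9, 6, 8]
r2 m[φ2→X8] = [3, 9, 8]
r2 m[φ3→X8] = [8, 8, 5]
r2 m[φ3→X4] = [8, 8, 5]
r2 m[φ4→X8] = [7, 2, 8]
r2 m[φ4→X10] = [8, 6, 5]
r2 m[φ5→X4] = [6, 8, 1]
r2 m[X15→φ0] = [1, 1, 1]
r2 m[X14→φ1] = [9, 6, 8]
r2 m[X14→φ2] = [6, 6, 8]
r2 m[X8→φ2] = [56, 16, 40]
r2 m[X8→φ3] = [21, 18, 64]
r2 m[X8→φ4] = [24, 72, 40]
r2 m[X10→φ4] = [1, 1, 1]
r2 m[X5→φ0] = [5, 8, 7]
r2 m[X5→φ1] = [9, 8, 9]
r2 m[X4→φ3] = [6, 8, 1]
r2 m[X4→φ5] = [8, 8, 5]
r3 m[φ0→X15] = [63, 64, 64]
r3 m[φ0→X5] = [9, 8, 9]
r3 m[φ1→X14] = [54, 54, 64]
r3 m[φ1→X5] = [40, 64, 56]
r3 m[φ2→X14] = [144, 120, 320]
r3 m[φ2→X8] = [24, 54, 64]
r3 m[φ3→X8] = [64, 48, 40]
r3 m[φ3→X4] = [256, 320, 320]
r3 m[φ4→X8] = [7, 2, 8]
r3 m[φ4→X10] = [320, 144, 144]
r3 m[φ5→X4] = [6, 8, 1]
r3 m[X15→φ0] = [1, 1, 1]
r3 m[X14→φ1] = [9, 6, 8]
r3 m[X14→φ2] = [6, 6, 8]
r3 m[X8→φ2] = [56, 16, 40]
r3 m[X8→φ3] = [21, 18, 64]
r3 m[X8→φ4] = [24, 72, 40]
r3 m[X10→φ4] = [1, 1, 1]
r3 m[X5→φ0] = [5, 8, 7]
r3 m[X5→φ1] = [9, 8, 9]
r3 m[X4→φ3] = [6, 8, 1]
r3 m[X4→φ5] = [8, 8, 5]
r4 m[φ0→X15] = [63, 64, 64]
r4 m[φ0→X5] = [9, 8, 9]
r4 m[φ1→X14] = [54, 54, 64]
r4 m[φ1→X5] = [40, 64, 56]
r4 m[φ2→X14] = [144, 120, 320]
r4 m[φ2→X8] = [24, 54, 64]
r4 m[φ3→X8] = [64, 48, 40]
r4 m[φ3→X4] = [256, 320, 320]
r4 m[φ4→X8] = [7, 2, 8]
r4 m[φ4→X10] = [320, 144, 144]
r4 m[φ5→X4] = [6, 8, 1]
r4 m[X15→φ0] = [1, 1, 1]
r4 m[X14→φ1] = [144, 120, 320]
r4 m[X14→φ2] = [54, 54, 64]
r4 m[X8→φ2] = [448, 96, 320]
r4 m[X8→φ3] = [168, 108, 512]
r4 m[X8→φ4] = [1536, 2592, 2560]
r4 m[X10→φ4] = [1, 1, 1]
r4 m[X5→φ0] = [40, 64, 56]
r4 m[X5→φ1] = [9, 8, 9]
r4 m[X4→φ3] = [6, 8, 1]
r4 m[X4→φ5] = [256, 320, 320]
r5 m[φ0→X15] = [504, 512, 512]
r5 m[φ0→X5] = [9, 8, 9]
r5 m[φ1→X14] = [54, 54, 64]
r5 m[φ1→X5] = [1600, 2560, 2240]
r5 m[φ2→X14] = [960, 960, 2560]
r5 m[φ2→X8] = [192, 486, 512]
r5 m[φ3→X8] = [64, 48, 40]
r5 m[φ3→X4] = [2048, 2560, 2560]
r5 m[φ4→X8] = [7, 2, 8]
r5 m[φ4→X10] = [20480, 9216, 7680]
r5 m[φ5→X4] = [6, 8, 1]
r5 m[X15→φ0] = [1, 1, 1]
r5 m[X14→φ1] = [144, 120, 320]
r5 m[X14→φ2] = [54, 54, 64]
r5 m[X8→φ2] = [448, 96, 320]
r5 m[X8→φ3] = [168, 108, 512]
r5 m[X8→φ4] = [1536, 2592, 2560]
r5 m[X10→φ4] = [1, 1, 1]
r5 m[X5→φ0] = [40, 64, 56]
r5 m[X5→φ1] = [9, 8, 9]
r5 m[X4→φ3] = [6, 8, 1]
r5 m[X4→φ5] = [256, 320, 320]
r6 m[φ0→X15] = [504, 512, 512]
r6 m[φ0→X5] = [9, 8, 9]
r6 m[φ1→X14] = [54, 54, 64]
r6 m[φ1→X5] = [1600, 2560, 2240]
r6 m[φ2→X14] = [960, 960, 2560]
r6 m[φ2→X8] = [192, 486, 512]
r6 m[φ3→X8] = [64, 48, 40]
r6 m[φ3→X4] = [2048, 2560, 2560]
r6 m[φ4→X8] = [7, 2, 8]
r6 m[φ4→X10] = [20480, 9216, 7680]
r6 m[φ5→X4] = [6, 8, 1]
r6 m[X15→φ0] = [1, 1, 1]
r6 m[X14→φ1] = [960, 960, 2560]
r6 m[X14→φ2] = [54, 54, 64]
r6 m[X8→φ2] = [448, 96, 320]
r6 m[X8→φ3] = [1344, 972, 4096]
r6 m[X8→φ4] = [12288, 23328, 20480]
r6 m[X10→φ4] = [1, 1, 1]
r6 m[X5→φ0] = [1600, 2560, 2240]
r6 m[X5→φ1] = [9, 8, 9]
r6 m[X4→φ3] = [6, 8, 1]
r6 m[X4→φ5] = [2048, 2560, 2560]
r7 m[φ0→X15] = [20160, 20480, 20480]
r7 m[φ0→X5] = [9, 8, 9]
r7 m[φ1→X14] = [54, 54, 64]
r7 m[φ1→X5] = [12800, 20480, 17920]
r7 m[φ2→X14] = [960, 960, 2560]
r7 m[φ2→X8] = [192, 486, 512]
r7 m[φ3→X8] = [64, 48, 40]
r7 m[φ3→X4] = [16384, 20480, 20480]
r7 m[φ4→X8] = [7, 2, 8]
r7 m[φ4→X10] = [163840, 73728, 61440]
r7 m[φ5→X4] = [6, 8, 1]
r7 m[X15→φ0] = [1, 1, 1]
r7 m[X14→φ1] = [960, 960, 2560]
r7 m[X14→φ2] = [54, 54, 64]
r7 m[X8→φ2] = [448, 96, 320]
r7 m[X8→φ3] = [1344, 972, 4096]
r7 m[X8→φ4] = [12288, 23328, 20480]
r7 m[X10→φ4] = [1, 1, 1]
r7 m[X5→φ0] = [1600, 2560, 2240]
r7 m[X5→φ1] = [9, 8, 9]
r7 m[X4→φ3] = [6, 8, 1]
r7 m[X4→φ5] = [2048, 2560, 2560]
r8 m[φ0→X15] = [20160, 20480, 20480]
r8 m[φ0→X5] = [9, 8, 9]
r8 m[φ1→X14] = [54, 54, 64]
r8 m[φ1→X5] = [12800, 20480, 17920]
r8 m[φ2→X14] = [960, 960, 2560]
r8 m[φ2→X8] = [192, 486, 512]
r8 m[φ3→X8] = [64, 48, 40]
r8 m[φ3→X4] = [16384, 20480, 20480]
r8 m[φ4→X8] = [7, 2, 8]
r8 m[φ4→X10] = [163840, 73728, 61440]
r8 m[φ5→X4] = [6, 8, 1]
r8 m[X15→φ0] = [1, 1, 1]
r8 m[X14→φ1] = [960, 960, 2560]
r8 m[X14→φ2] = [54, 54, 64]
r8 m[X8→φ2] = [448, 96, 320]
r8 m[X8→φ3] = [1344, 972, 4096]
r8 m[X8→φ4] = [12288, 23328, 20480]
r8 m[X10→φ4] = [1, 1, 1]
r8 m[X5→φ0] = [12800, 20480, 17920]
r8 m[X5→φ1] = [9, 8, 9]
r8 m[X4→φ3] = [6, 8, 1]
r8 m[X4→φ5] = [16384, 20480, 20480]
r9 m[φ0→X15] = [161280, 163840, 163840]
r9 m[φ0→X5] = [9, 8, 9]
r9 m[φ1→X14] = [54, 54, 64]
r9 m[φ1→X5] = [12800, 20480, 17920]
r9 m[φ2→X14] = [960, 960, 2560]
r9 m[φ2→X8] = [192, 486, 512]
r9 m[φ3→X8] = [64, 48, 40]
r9 m[φ3→X4] = [16384, 20480, 20480]
r9 m[φ4→X8] = [7, 2, 8]
r9 m[φ4→X10] = [163840, 73728, 61440]
r9 m[φ5→X4] = [6, 8, 1]
r9 m[X15→φ0] = [1, 1, 1]
r9 m[X14→φ1] = [960, 960, 2560]
r9 m[X14→φ2] = [54, 54, 64]
r9 m[X8→φ2] = [448, 96, 320]
r9 m[X8→φ3] = [1344, 972, 4096]
r9 m[X8→φ4] = [12288, 23328, 20480]
r9 m[X10→φ4] = [1, 1, 1]
r9 m[X5→φ0] = [12800, 20480, 17920]
r9 m[X5→φ1] = [9, 8, 9]
r9 m[X4→φ3] = [6, 8, 1]
r9 m[X4→φ5] = [16384, 20480, 20480]
r10 m[φ0→X15] = [161280, 163840, 163840]
r10 m[φ0→X5] = [9, 8, 9]
r10 m[φ1→X14] = [54, 54, 64]
r10 m[φ1→X5] = [12800, 20480, 17920]
r10 m[φ2→X14] = [960, 960, 2560]
r10 m[φ2→X8] = [192, 486, 512]
r10 m[φ3→X8] = [64, 48, 40]
r10 m[φ3→X4] = [16384, 20480, 20480]
r10 m[φ4→X8] = [7, 2, 8]
r10 m[φ4→X10] = [163840, 73728, 61440]
r10 m[φ5→X4] = [6, 8, 1]
r10 m[X15→φ0] = [1, 1, 1]
r10 m[X14→φ1] = [960, 960, 2560]
r10 m[X14→φ2] = [54, 54, 64]
r10 m[X8→φ2] = [448, 96, 320]
r10 m[X8→φ3] = [1344, 972, 4096]
r10 m[X8→φ4] = [12288, 23328, 20480]
r10 m[X10→φ4] = [1, 1, 1]
r10 m[X5→φ0] = [12800, 20480, 17920]
r10 m[X5→φ1] = [9, 8, 9]
r10 m[X4→φ3] = [6, 8, 1]
r10 m[X4→φ5] = [16384, 20480, 20480]
fixed point reached at round 10
traceback from X15: (X15=1, X14=2, X8=2, X10=0, X5=1, X4=1), score=163840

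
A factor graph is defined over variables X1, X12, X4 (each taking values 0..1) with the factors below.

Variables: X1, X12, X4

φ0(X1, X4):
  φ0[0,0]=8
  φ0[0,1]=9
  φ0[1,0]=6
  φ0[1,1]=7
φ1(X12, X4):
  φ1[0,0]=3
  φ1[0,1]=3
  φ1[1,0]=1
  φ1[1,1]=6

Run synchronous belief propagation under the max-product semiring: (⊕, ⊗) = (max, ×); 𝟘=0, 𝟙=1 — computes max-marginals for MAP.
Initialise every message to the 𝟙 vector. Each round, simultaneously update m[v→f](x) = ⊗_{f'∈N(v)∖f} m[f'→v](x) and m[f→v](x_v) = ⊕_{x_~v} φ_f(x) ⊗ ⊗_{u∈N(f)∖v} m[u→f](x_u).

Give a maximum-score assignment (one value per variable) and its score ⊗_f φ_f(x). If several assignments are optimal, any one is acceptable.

assignment: (X1=0, X12=1, X4=1); score = 54

init: all messages = 𝟙 over 2 values
r1 m[φ0→X1] = [9, 7]
r1 m[φ0→X4] = [8, 9]
r1 m[φ1→X12] = [3, 6]
r1 m[φ1→X4] = [3, 6]
r1 m[X1→φ0] = [1, 1]
r1 m[X12→φ1] = [1, 1]
r1 m[X4→φ0] = [1, 1]
r1 m[X4→φ1] = [1, 1]
r2 m[φ0→X1] = [9, 7]
r2 m[φ0→X4] = [8, 9]
r2 m[φ1→X12] = [3, 6]
r2 m[φ1→X4] = [3, 6]
r2 m[X1→φ0] = [1, 1]
r2 m[X12→φ1] = [1, 1]
r2 m[X4→φ0] = [3, 6]
r2 m[X4→φ1] = [8, 9]
r3 m[φ0→X1] = [54, 42]
r3 m[φ0→X4] = [8, 9]
r3 m[φ1→X12] = [27, 54]
r3 m[φ1→X4] = [3, 6]
r3 m[X1→φ0] = [1, 1]
r3 m[X12→φ1] = [1, 1]
r3 m[X4→φ0] = [3, 6]
r3 m[X4→φ1] = [8, 9]
r4 m[φ0→X1] = [54, 42]
r4 m[φ0→X4] = [8, 9]
r4 m[φ1→X12] = [27, 54]
r4 m[φ1→X4] = [3, 6]
r4 m[X1→φ0] = [1, 1]
r4 m[X12→φ1] = [1, 1]
r4 m[X4→φ0] = [3, 6]
r4 m[X4→φ1] = [8, 9]
fixed point reached at round 4
traceback from X1: (X1=0, X12=1, X4=1), score=54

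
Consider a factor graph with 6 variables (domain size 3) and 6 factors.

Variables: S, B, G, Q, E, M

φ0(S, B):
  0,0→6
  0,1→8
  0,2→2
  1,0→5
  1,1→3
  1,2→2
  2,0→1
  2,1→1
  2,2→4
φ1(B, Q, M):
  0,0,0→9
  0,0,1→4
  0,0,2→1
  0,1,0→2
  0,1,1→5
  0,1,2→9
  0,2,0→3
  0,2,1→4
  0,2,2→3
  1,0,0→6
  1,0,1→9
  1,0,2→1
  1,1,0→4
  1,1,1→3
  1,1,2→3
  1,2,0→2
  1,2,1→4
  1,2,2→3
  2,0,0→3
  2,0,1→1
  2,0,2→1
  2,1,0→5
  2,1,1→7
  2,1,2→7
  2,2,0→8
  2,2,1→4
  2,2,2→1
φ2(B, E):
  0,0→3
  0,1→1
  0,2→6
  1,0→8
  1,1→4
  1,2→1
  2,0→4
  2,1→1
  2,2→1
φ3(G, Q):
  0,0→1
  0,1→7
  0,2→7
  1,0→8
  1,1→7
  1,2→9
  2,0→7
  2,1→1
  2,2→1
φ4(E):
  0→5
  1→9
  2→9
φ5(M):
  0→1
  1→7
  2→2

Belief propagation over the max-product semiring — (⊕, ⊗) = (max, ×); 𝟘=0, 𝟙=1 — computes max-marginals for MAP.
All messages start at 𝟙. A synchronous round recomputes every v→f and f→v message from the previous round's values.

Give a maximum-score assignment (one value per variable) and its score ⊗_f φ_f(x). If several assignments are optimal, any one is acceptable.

init: all messages = 𝟙 over 3 values
r1 m[φ0→S] = [8, 5, 4]
r1 m[φ0→B] = [6, 8, 4]
r1 m[φ1→B] = [9, 9, 8]
r1 m[φ1→Q] = [9, 9, 8]
r1 m[φ1→M] = [9, 9, 9]
r1 m[φ2→B] = [6, 8, 4]
r1 m[φ2→E] = [8, 4, 6]
r1 m[φ3→G] = [7, 9, 7]
r1 m[φ3→Q] = [8, 7, 9]
r1 m[φ4→E] = [5, 9, 9]
r1 m[φ5→M] = [1, 7, 2]
r1 m[S→φ0] = [1, 1, 1]
r1 m[B→φ0] = [1, 1, 1]
r1 m[B→φ1] = [1, 1, 1]
r1 m[B→φ2] = [1, 1, 1]
r1 m[G→φ3] = [1, 1, 1]
r1 m[Q→φ1] = [1, 1, 1]
r1 m[Q→φ3] = [1, 1, 1]
r1 m[E→φ2] = [1, 1, 1]
r1 m[E→φ4] = [1, 1, 1]
r1 m[M→φ1] = [1, 1, 1]
r1 m[M→φ5] = [1, 1, 1]
r2 m[φ0→S] = [8, 5, 4]
r2 m[φ0→B] = [6, 8, 4]
r2 m[φ1→B] = [9, 9, 8]
r2 m[φ1→Q] = [9, 9, 8]
r2 m[φ1→M] = [9, 9, 9]
r2 m[φ2→B] = [6, 8, 4]
r2 m[φ2→E] = [8, 4, 6]
r2 m[φ3→G] = [7, 9, 7]
r2 m[φ3→Q] = [8, 7, 9]
r2 m[φ4→E] = [5, 9, 9]
r2 m[φ5→M] = [1, 7, 2]
r2 m[S→φ0] = [1, 1, 1]
r2 m[B→φ0] = [54, 72, 32]
r2 m[B→φ1] = [36, 64, 16]
r2 m[B→φ2] = [54, 72, 32]
r2 m[G→φ3] = [1, 1, 1]
r2 m[Q→φ1] = [8, 7, 9]
r2 m[Q→φ3] = [9, 9, 8]
r2 m[E→φ2] = [5, 9, 9]
r2 m[E→φ4] = [8, 4, 6]
r2 m[M→φ1] = [1, 7, 2]
r2 m[M→φ5] = [9, 9, 9]
r3 m[φ0→S] = [576, 270, 128]
r3 m[φ0→B] = [6, 8, 4]
r3 m[φ1→B] = [252, 504, 343]
r3 m[φ1→Q] = [4032, 1344, 1792]
r3 m[φ1→M] = [3072, 4608, 2268]
r3 m[φ2→B] = [54, 40, 20]
r3 m[φ2→E] = [576, 288, 324]
r3 m[φ3→G] = [63, 72, 63]
r3 m[φ3→Q] = [8, 7, 9]
r3 m[φ4→E] = [5, 9, 9]
r3 m[φ5→M] = [1, 7, 2]
r3 m[S→φ0] = [1, 1, 1]
r3 m[B→φ0] = [54, 72, 32]
r3 m[B→φ1] = [36, 64, 16]
r3 m[B→φ2] = [54, 72, 32]
r3 m[G→φ3] = [1, 1, 1]
r3 m[Q→φ1] = [8, 7, 9]
r3 m[Q→φ3] = [9, 9, 8]
r3 m[E→φ2] = [5, 9, 9]
r3 m[E→φ4] = [8, 4, 6]
r3 m[M→φ1] = [1, 7, 2]
r3 m[M→φ5] = [9, 9, 9]
r4 m[φ0→S] = [576, 270, 128]
r4 m[φ0→B] = [6, 8, 4]
r4 m[φ1→B] = [252, 504, 343]
r4 m[φ1→Q] = [4032, 1344, 1792]
r4 m[φ1→M] = [3072, 4608, 2268]
r4 m[φ2→B] = [54, 40, 20]
r4 m[φ2→E] = [576, 288, 324]
r4 m[φ3→G] = [63, 72, 63]
r4 m[φ3→Q] = [8, 7, 9]
r4 m[φ4→E] = [5, 9, 9]
r4 m[φ5→M] = [1, 7, 2]
r4 m[S→φ0] = [1, 1, 1]
r4 m[B→φ0] = [13608, 20160, 6860]
r4 m[B→φ1] = [324, 320, 80]
r4 m[B→φ2] = [1512, 4032, 1372]
r4 m[G→φ3] = [1, 1, 1]
r4 m[Q→φ1] = [8, 7, 9]
r4 m[Q→φ3] = [4032, 1344, 1792]
r4 m[E→φ2] = [5, 9, 9]
r4 m[E→φ4] = [576, 288, 324]
r4 m[M→φ1] = [1, 7, 2]
r4 m[M→φ5] = [3072, 4608, 2268]
r5 m[φ0→S] = [161280, 68040, 27440]
r5 m[φ0→B] = [6, 8, 4]
r5 m[φ1→B] = [252, 504, 343]
r5 m[φ1→Q] = [20160, 11340, 9072]
r5 m[φ1→M] = [23328, 23040, 20412]
r5 m[φ2→B] = [54, 40, 20]
r5 m[φ2→E] = [32256, 16128, 9072]
r5 m[φ3→G] = [12544, 32256, 28224]
r5 m[φ3→Q] = [8, 7, 9]
r5 m[φ4→E] = [5, 9, 9]
r5 m[φ5→M] = [1, 7, 2]
r5 m[S→φ0] = [1, 1, 1]
r5 m[B→φ0] = [13608, 20160, 6860]
r5 m[B→φ1] = [324, 320, 80]
r5 m[B→φ2] = [1512, 4032, 1372]
r5 m[G→φ3] = [1, 1, 1]
r5 m[Q→φ1] = [8, 7, 9]
r5 m[Q→φ3] = [4032, 1344, 1792]
r5 m[E→φ2] = [5, 9, 9]
r5 m[E→φ4] = [576, 288, 324]
r5 m[M→φ1] = [1, 7, 2]
r5 m[M→φ5] = [3072, 4608, 2268]
r6 m[φ0→S] = [161280, 68040, 27440]
r6 m[φ0→B] = [6, 8, 4]
r6 m[φ1→B] = [252, 504, 343]
r6 m[φ1→Q] = [20160, 11340, 9072]
r6 m[φ1→M] = [23328, 23040, 20412]
r6 m[φ2→B] = [54, 40, 20]
r6 m[φ2→E] = [32256, 16128, 9072]
r6 m[φ3→G] = [12544, 32256, 28224]
r6 m[φ3→Q] = [8, 7, 9]
r6 m[φ4→E] = [5, 9, 9]
r6 m[φ5→M] = [1, 7, 2]
r6 m[S→φ0] = [1, 1, 1]
r6 m[B→φ0] = [13608, 20160, 6860]
r6 m[B→φ1] = [324, 320, 80]
r6 m[B→φ2] = [1512, 4032, 1372]
r6 m[G→φ3] = [1, 1, 1]
r6 m[Q→φ1] = [8, 7, 9]
r6 m[Q→φ3] = [20160, 11340, 9072]
r6 m[E→φ2] = [5, 9, 9]
r6 m[E→φ4] = [32256, 16128, 9072]
r6 m[M→φ1] = [1, 7, 2]
r6 m[M→φ5] = [23328, 23040, 20412]
r7 m[φ0→S] = [161280, 68040, 27440]
r7 m[φ0→B] = [6, 8, 4]
r7 m[φ1→B] = [252, 504, 343]
r7 m[φ1→Q] = [20160, 11340, 9072]
r7 m[φ1→M] = [23328, 23040, 20412]
r7 m[φ2→B] = [54, 40, 20]
r7 m[φ2→E] = [32256, 16128, 9072]
r7 m[φ3→G] = [79380, 161280, 141120]
r7 m[φ3→Q] = [8, 7, 9]
r7 m[φ4→E] = [5, 9, 9]
r7 m[φ5→M] = [1, 7, 2]
r7 m[S→φ0] = [1, 1, 1]
r7 m[B→φ0] = [13608, 20160, 6860]
r7 m[B→φ1] = [324, 320, 80]
r7 m[B→φ2] = [1512, 4032, 1372]
r7 m[G→φ3] = [1, 1, 1]
r7 m[Q→φ1] = [8, 7, 9]
r7 m[Q→φ3] = [20160, 11340, 9072]
r7 m[E→φ2] = [5, 9, 9]
r7 m[E→φ4] = [32256, 16128, 9072]
r7 m[M→φ1] = [1, 7, 2]
r7 m[M→φ5] = [23328, 23040, 20412]
r8 m[φ0→S] = [161280, 68040, 27440]
r8 m[φ0→B] = [6, 8, 4]
r8 m[φ1→B] = [252, 504, 343]
r8 m[φ1→Q] = [20160, 11340, 9072]
r8 m[φ1→M] = [23328, 23040, 20412]
r8 m[φ2→B] = [54, 40, 20]
r8 m[φ2→E] = [32256, 16128, 9072]
r8 m[φ3→G] = [79380, 161280, 141120]
r8 m[φ3→Q] = [8, 7, 9]
r8 m[φ4→E] = [5, 9, 9]
r8 m[φ5→M] = [1, 7, 2]
r8 m[S→φ0] = [1, 1, 1]
r8 m[B→φ0] = [13608, 20160, 6860]
r8 m[B→φ1] = [324, 320, 80]
r8 m[B→φ2] = [1512, 4032, 1372]
r8 m[G→φ3] = [1, 1, 1]
r8 m[Q→φ1] = [8, 7, 9]
r8 m[Q→φ3] = [20160, 11340, 9072]
r8 m[E→φ2] = [5, 9, 9]
r8 m[E→φ4] = [32256, 16128, 9072]
r8 m[M→φ1] = [1, 7, 2]
r8 m[M→φ5] = [23328, 23040, 20412]
fixed point reached at round 8
traceback from S: (S=0, B=1, G=1, Q=0, E=0, M=1), score=161280

assignment: (S=0, B=1, G=1, Q=0, E=0, M=1); score = 161280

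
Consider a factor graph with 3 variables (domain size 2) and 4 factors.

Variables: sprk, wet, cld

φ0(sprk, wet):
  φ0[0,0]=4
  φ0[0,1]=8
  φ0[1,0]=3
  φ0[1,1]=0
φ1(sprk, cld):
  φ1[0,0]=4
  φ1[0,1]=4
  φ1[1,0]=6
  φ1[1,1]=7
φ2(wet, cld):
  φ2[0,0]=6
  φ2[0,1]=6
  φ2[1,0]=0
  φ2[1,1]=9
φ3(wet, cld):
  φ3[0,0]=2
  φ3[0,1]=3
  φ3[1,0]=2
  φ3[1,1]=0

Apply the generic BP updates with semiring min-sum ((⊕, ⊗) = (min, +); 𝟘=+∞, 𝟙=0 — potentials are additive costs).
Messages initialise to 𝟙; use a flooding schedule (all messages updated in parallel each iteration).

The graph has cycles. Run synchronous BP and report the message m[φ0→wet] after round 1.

init: all messages = 𝟙 over 2 values
r1 m[φ0→sprk] = [4, 0]
r1 m[φ0→wet] = [3, 0]
r1 m[φ1→sprk] = [4, 6]
r1 m[φ1→cld] = [4, 4]
r1 m[φ2→wet] = [6, 0]
r1 m[φ2→cld] = [0, 6]
r1 m[φ3→wet] = [2, 0]
r1 m[φ3→cld] = [2, 0]
r1 m[sprk→φ0] = [0, 0]
r1 m[sprk→φ1] = [0, 0]
r1 m[wet→φ0] = [0, 0]
r1 m[wet→φ2] = [0, 0]
r1 m[wet→φ3] = [0, 0]
r1 m[cld→φ1] = [0, 0]
r1 m[cld→φ2] = [0, 0]
r1 m[cld→φ3] = [0, 0]

message @ round 1 = [3, 0]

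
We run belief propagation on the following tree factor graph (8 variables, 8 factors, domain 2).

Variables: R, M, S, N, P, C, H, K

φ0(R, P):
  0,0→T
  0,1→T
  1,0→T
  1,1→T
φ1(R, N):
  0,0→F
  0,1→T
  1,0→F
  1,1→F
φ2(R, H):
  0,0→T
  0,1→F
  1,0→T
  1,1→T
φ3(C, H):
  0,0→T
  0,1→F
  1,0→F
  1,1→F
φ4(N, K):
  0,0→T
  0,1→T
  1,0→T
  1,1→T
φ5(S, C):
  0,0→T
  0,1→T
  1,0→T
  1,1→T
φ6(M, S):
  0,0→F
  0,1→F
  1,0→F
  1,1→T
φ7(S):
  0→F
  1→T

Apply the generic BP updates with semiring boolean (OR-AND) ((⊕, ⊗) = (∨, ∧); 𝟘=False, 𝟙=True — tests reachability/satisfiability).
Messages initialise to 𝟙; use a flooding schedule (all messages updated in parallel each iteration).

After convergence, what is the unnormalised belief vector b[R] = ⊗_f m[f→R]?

init: all messages = 𝟙 over 2 values
r1 m[φ0→R] = [T, T]
r1 m[φ0→P] = [T, T]
r1 m[φ1→R] = [T, F]
r1 m[φ1→N] = [F, T]
r1 m[φ2→R] = [T, T]
r1 m[φ2→H] = [T, T]
r1 m[φ3→C] = [T, F]
r1 m[φ3→H] = [T, F]
r1 m[φ4→N] = [T, T]
r1 m[φ4→K] = [T, T]
r1 m[φ5→S] = [T, T]
r1 m[φ5→C] = [T, T]
r1 m[φ6→M] = [F, T]
r1 m[φ6→S] = [F, T]
r1 m[φ7→S] = [F, T]
r1 m[R→φ0] = [T, T]
r1 m[R→φ1] = [T, T]
r1 m[R→φ2] = [T, T]
r1 m[M→φ6] = [T, T]
r1 m[S→φ5] = [T, T]
r1 m[S→φ6] = [T, T]
r1 m[S→φ7] = [T, T]
r1 m[N→φ1] = [T, T]
r1 m[N→φ4] = [T, T]
r1 m[P→φ0] = [T, T]
r1 m[C→φ3] = [T, T]
r1 m[C→φ5] = [T, T]
r1 m[H→φ2] = [T, T]
r1 m[H→φ3] = [T, T]
r1 m[K→φ4] = [T, T]
r2 m[φ0→R] = [T, T]
r2 m[φ0→P] = [T, T]
r2 m[φ1→R] = [T, F]
r2 m[φ1→N] = [F, T]
r2 m[φ2→R] = [T, T]
r2 m[φ2→H] = [T, T]
r2 m[φ3→C] = [T, F]
r2 m[φ3→H] = [T, F]
r2 m[φ4→N] = [T, T]
r2 m[φ4→K] = [T, T]
r2 m[φ5→S] = [T, T]
r2 m[φ5→C] = [T, T]
r2 m[φ6→M] = [F, T]
r2 m[φ6→S] = [F, T]
r2 m[φ7→S] = [F, T]
r2 m[R→φ0] = [T, F]
r2 m[R→φ1] = [T, T]
r2 m[R→φ2] = [T, F]
r2 m[M→φ6] = [T, T]
r2 m[S→φ5] = [F, T]
r2 m[S→φ6] = [F, T]
r2 m[S→φ7] = [F, T]
r2 m[N→φ1] = [T, T]
r2 m[N→φ4] = [F, T]
r2 m[P→φ0] = [T, T]
r2 m[C→φ3] = [T, T]
r2 m[C→φ5] = [T, F]
r2 m[H→φ2] = [T, F]
r2 m[H→φ3] = [T, T]
r2 m[K→φ4] = [T, T]
r3 m[φ0→R] = [T, T]
r3 m[φ0→P] = [T, T]
r3 m[φ1→R] = [T, F]
r3 m[φ1→N] = [F, T]
r3 m[φ2→R] = [T, T]
r3 m[φ2→H] = [T, F]
r3 m[φ3→C] = [T, F]
r3 m[φ3→H] = [T, F]
r3 m[φ4→N] = [T, T]
r3 m[φ4→K] = [T, T]
r3 m[φ5→S] = [T, T]
r3 m[φ5→C] = [T, T]
r3 m[φ6→M] = [F, T]
r3 m[φ6→S] = [F, T]
r3 m[φ7→S] = [F, T]
r3 m[R→φ0] = [T, F]
r3 m[R→φ1] = [T, T]
r3 m[R→φ2] = [T, F]
r3 m[M→φ6] = [T, T]
r3 m[S→φ5] = [F, T]
r3 m[S→φ6] = [F, T]
r3 m[S→φ7] = [F, T]
r3 m[N→φ1] = [T, T]
r3 m[N→φ4] = [F, T]
r3 m[P→φ0] = [T, T]
r3 m[C→φ3] = [T, T]
r3 m[C→φ5] = [T, F]
r3 m[H→φ2] = [T, F]
r3 m[H→φ3] = [T, T]
r3 m[K→φ4] = [T, T]
r4 m[φ0→R] = [T, T]
r4 m[φ0→P] = [T, T]
r4 m[φ1→R] = [T, F]
r4 m[φ1→N] = [F, T]
r4 m[φ2→R] = [T, T]
r4 m[φ2→H] = [T, F]
r4 m[φ3→C] = [T, F]
r4 m[φ3→H] = [T, F]
r4 m[φ4→N] = [T, T]
r4 m[φ4→K] = [T, T]
r4 m[φ5→S] = [T, T]
r4 m[φ5→C] = [T, T]
r4 m[φ6→M] = [F, T]
r4 m[φ6→S] = [F, T]
r4 m[φ7→S] = [F, T]
r4 m[R→φ0] = [T, F]
r4 m[R→φ1] = [T, T]
r4 m[R→φ2] = [T, F]
r4 m[M→φ6] = [T, T]
r4 m[S→φ5] = [F, T]
r4 m[S→φ6] = [F, T]
r4 m[S→φ7] = [F, T]
r4 m[N→φ1] = [T, T]
r4 m[N→φ4] = [F, T]
r4 m[P→φ0] = [T, T]
r4 m[C→φ3] = [T, T]
r4 m[C→φ5] = [T, F]
r4 m[H→φ2] = [T, F]
r4 m[H→φ3] = [T, F]
r4 m[K→φ4] = [T, T]
r5 m[φ0→R] = [T, T]
r5 m[φ0→P] = [T, T]
r5 m[φ1→R] = [T, F]
r5 m[φ1→N] = [F, T]
r5 m[φ2→R] = [T, T]
r5 m[φ2→H] = [T, F]
r5 m[φ3→C] = [T, F]
r5 m[φ3→H] = [T, F]
r5 m[φ4→N] = [T, T]
r5 m[φ4→K] = [T, T]
r5 m[φ5→S] = [T, T]
r5 m[φ5→C] = [T, T]
r5 m[φ6→M] = [F, T]
r5 m[φ6→S] = [F, T]
r5 m[φ7→S] = [F, T]
r5 m[R→φ0] = [T, F]
r5 m[R→φ1] = [T, T]
r5 m[R→φ2] = [T, F]
r5 m[M→φ6] = [T, T]
r5 m[S→φ5] = [F, T]
r5 m[S→φ6] = [F, T]
r5 m[S→φ7] = [F, T]
r5 m[N→φ1] = [T, T]
r5 m[N→φ4] = [F, T]
r5 m[P→φ0] = [T, T]
r5 m[C→φ3] = [T, T]
r5 m[C→φ5] = [T, F]
r5 m[H→φ2] = [T, F]
r5 m[H→φ3] = [T, F]
r5 m[K→φ4] = [T, T]
fixed point reached at round 5
b[R] = ⊗ incoming = [T, F]

b[R] = [T, F]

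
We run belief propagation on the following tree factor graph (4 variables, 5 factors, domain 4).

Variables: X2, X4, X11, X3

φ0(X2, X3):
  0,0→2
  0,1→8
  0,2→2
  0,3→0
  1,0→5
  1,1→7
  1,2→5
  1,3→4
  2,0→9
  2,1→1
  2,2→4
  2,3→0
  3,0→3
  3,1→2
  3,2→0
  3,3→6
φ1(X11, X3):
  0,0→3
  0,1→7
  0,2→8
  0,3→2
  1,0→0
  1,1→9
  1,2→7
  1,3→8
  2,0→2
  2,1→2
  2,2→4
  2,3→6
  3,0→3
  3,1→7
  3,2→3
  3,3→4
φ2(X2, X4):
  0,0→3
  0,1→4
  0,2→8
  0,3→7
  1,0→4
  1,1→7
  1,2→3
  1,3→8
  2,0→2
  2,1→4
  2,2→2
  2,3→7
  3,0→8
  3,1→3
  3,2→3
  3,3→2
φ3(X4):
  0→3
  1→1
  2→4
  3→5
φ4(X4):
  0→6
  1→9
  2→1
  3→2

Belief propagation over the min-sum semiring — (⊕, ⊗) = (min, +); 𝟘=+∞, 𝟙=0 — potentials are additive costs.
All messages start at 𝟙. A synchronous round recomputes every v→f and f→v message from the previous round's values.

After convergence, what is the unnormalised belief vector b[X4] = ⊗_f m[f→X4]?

b[X4] = [13, 16, 9, 12]

init: all messages = 𝟙 over 4 values
r1 m[φ0→X2] = [0, 4, 0, 0]
r1 m[φ0→X3] = [2, 1, 0, 0]
r1 m[φ1→X11] = [2, 0, 2, 3]
r1 m[φ1→X3] = [0, 2, 3, 2]
r1 m[φ2→X2] = [3, 3, 2, 2]
r1 m[φ2→X4] = [2, 3, 2, 2]
r1 m[φ3→X4] = [3, 1, 4, 5]
r1 m[φ4→X4] = [6, 9, 1, 2]
r1 m[X2→φ0] = [0, 0, 0, 0]
r1 m[X2→φ2] = [0, 0, 0, 0]
r1 m[X4→φ2] = [0, 0, 0, 0]
r1 m[X4→φ3] = [0, 0, 0, 0]
r1 m[X4→φ4] = [0, 0, 0, 0]
r1 m[X11→φ1] = [0, 0, 0, 0]
r1 m[X3→φ0] = [0, 0, 0, 0]
r1 m[X3→φ1] = [0, 0, 0, 0]
r2 m[φ0→X2] = [0, 4, 0, 0]
r2 m[φ0→X3] = [2, 1, 0, 0]
r2 m[φ1→X11] = [2, 0, 2, 3]
r2 m[φ1→X3] = [0, 2, 3, 2]
r2 m[φ2→X2] = [3, 3, 2, 2]
r2 m[φ2→X4] = [2, 3, 2, 2]
r2 m[φ3→X4] = [3, 1, 4, 5]
r2 m[φ4→X4] = [6, 9, 1, 2]
r2 m[X2→φ0] = [3, 3, 2, 2]
r2 m[X2→φ2] = [0, 4, 0, 0]
r2 m[X4→φ2] = [9, 10, 5, 7]
r2 m[X4→φ3] = [8, 12, 3, 4]
r2 m[X4→φ4] = [5, 4, 6, 7]
r2 m[X11→φ1] = [0, 0, 0, 0]
r2 m[X3→φ0] = [0, 2, 3, 2]
r2 m[X3→φ1] = [2, 1, 0, 0]
r3 m[φ0→X2] = [2, 5, 2, 3]
r3 m[φ0→X3] = [5, 3, 2, 2]
r3 m[φ1→X11] = [2, 2, 3, 3]
r3 m[φ1→X3] = [0, 2, 3, 2]
r3 m[φ2→X2] = [12, 8, 7, 8]
r3 m[φ2→X4] = [2, 3, 2, 2]
r3 m[φ3→X4] = [3, 1, 4, 5]
r3 m[φ4→X4] = [6, 9, 1, 2]
r3 m[X2→φ0] = [3, 3, 2, 2]
r3 m[X2→φ2] = [0, 4, 0, 0]
r3 m[X4→φ2] = [9, 10, 5, 7]
r3 m[X4→φ3] = [8, 12, 3, 4]
r3 m[X4→φ4] = [5, 4, 6, 7]
r3 m[X11→φ1] = [0, 0, 0, 0]
r3 m[X3→φ0] = [0, 2, 3, 2]
r3 m[X3→φ1] = [2, 1, 0, 0]
r4 m[φ0→X2] = [2, 5, 2, 3]
r4 m[φ0→X3] = [5, 3, 2, 2]
r4 m[φ1→X11] = [2, 2, 3, 3]
r4 m[φ1→X3] = [0, 2, 3, 2]
r4 m[φ2→X2] = [12, 8, 7, 8]
r4 m[φ2→X4] = [2, 3, 2, 2]
r4 m[φ3→X4] = [3, 1, 4, 5]
r4 m[φ4→X4] = [6, 9, 1, 2]
r4 m[X2→φ0] = [12, 8, 7, 8]
r4 m[X2→φ2] = [2, 5, 2, 3]
r4 m[X4→φ2] = [9, 10, 5, 7]
r4 m[X4→φ3] = [8, 12, 3, 4]
r4 m[X4→φ4] = [5, 4, 6, 7]
r4 m[X11→φ1] = [0, 0, 0, 0]
r4 m[X3→φ0] = [0, 2, 3, 2]
r4 m[X3→φ1] = [5, 3, 2, 2]
r5 m[φ0→X2] = [2, 5, 2, 3]
r5 m[φ0→X3] = [11, 8, 8, 7]
r5 m[φ1→X11] = [4, 5, 5, 5]
r5 m[φ1→X3] = [0, 2, 3, 2]
r5 m[φ2→X2] = [12, 8, 7, 8]
r5 m[φ2→X4] = [4, 6, 4, 5]
r5 m[φ3→X4] = [3, 1, 4, 5]
r5 m[φ4→X4] = [6, 9, 1, 2]
r5 m[X2→φ0] = [12, 8, 7, 8]
r5 m[X2→φ2] = [2, 5, 2, 3]
r5 m[X4→φ2] = [9, 10, 5, 7]
r5 m[X4→φ3] = [8, 12, 3, 4]
r5 m[X4→φ4] = [5, 4, 6, 7]
r5 m[X11→φ1] = [0, 0, 0, 0]
r5 m[X3→φ0] = [0, 2, 3, 2]
r5 m[X3→φ1] = [5, 3, 2, 2]
r6 m[φ0→X2] = [2, 5, 2, 3]
r6 m[φ0→X3] = [11, 8, 8, 7]
r6 m[φ1→X11] = [4, 5, 5, 5]
r6 m[φ1→X3] = [0, 2, 3, 2]
r6 m[φ2→X2] = [12, 8, 7, 8]
r6 m[φ2→X4] = [4, 6, 4, 5]
r6 m[φ3→X4] = [3, 1, 4, 5]
r6 m[φ4→X4] = [6, 9, 1, 2]
r6 m[X2→φ0] = [12, 8, 7, 8]
r6 m[X2→φ2] = [2, 5, 2, 3]
r6 m[X4→φ2] = [9, 10, 5, 7]
r6 m[X4→φ3] = [10, 15, 5, 7]
r6 m[X4→φ4] = [7, 7, 8, 10]
r6 m[X11→φ1] = [0, 0, 0, 0]
r6 m[X3→φ0] = [0, 2, 3, 2]
r6 m[X3→φ1] = [11, 8, 8, 7]
r7 m[φ0→X2] = [2, 5, 2, 3]
r7 m[φ0→X3] = [11, 8, 8, 7]
r7 m[φ1→X11] = [9, 11, 10, 11]
r7 m[φ1→X3] = [0, 2, 3, 2]
r7 m[φ2→X2] = [12, 8, 7, 8]
r7 m[φ2→X4] = [4, 6, 4, 5]
r7 m[φ3→X4] = [3, 1, 4, 5]
r7 m[φ4→X4] = [6, 9, 1, 2]
r7 m[X2→φ0] = [12, 8, 7, 8]
r7 m[X2→φ2] = [2, 5, 2, 3]
r7 m[X4→φ2] = [9, 10, 5, 7]
r7 m[X4→φ3] = [10, 15, 5, 7]
r7 m[X4→φ4] = [7, 7, 8, 10]
r7 m[X11→φ1] = [0, 0, 0, 0]
r7 m[X3→φ0] = [0, 2, 3, 2]
r7 m[X3→φ1] = [11, 8, 8, 7]
r8 m[φ0→X2] = [2, 5, 2, 3]
r8 m[φ0→X3] = [11, 8, 8, 7]
r8 m[φ1→X11] = [9, 11, 10, 11]
r8 m[φ1→X3] = [0, 2, 3, 2]
r8 m[φ2→X2] = [12, 8, 7, 8]
r8 m[φ2→X4] = [4, 6, 4, 5]
r8 m[φ3→X4] = [3, 1, 4, 5]
r8 m[φ4→X4] = [6, 9, 1, 2]
r8 m[X2→φ0] = [12, 8, 7, 8]
r8 m[X2→φ2] = [2, 5, 2, 3]
r8 m[X4→φ2] = [9, 10, 5, 7]
r8 m[X4→φ3] = [10, 15, 5, 7]
r8 m[X4→φ4] = [7, 7, 8, 10]
r8 m[X11→φ1] = [0, 0, 0, 0]
r8 m[X3→φ0] = [0, 2, 3, 2]
r8 m[X3→φ1] = [11, 8, 8, 7]
fixed point reached at round 8
b[X4] = ⊗ incoming = [13, 16, 9, 12]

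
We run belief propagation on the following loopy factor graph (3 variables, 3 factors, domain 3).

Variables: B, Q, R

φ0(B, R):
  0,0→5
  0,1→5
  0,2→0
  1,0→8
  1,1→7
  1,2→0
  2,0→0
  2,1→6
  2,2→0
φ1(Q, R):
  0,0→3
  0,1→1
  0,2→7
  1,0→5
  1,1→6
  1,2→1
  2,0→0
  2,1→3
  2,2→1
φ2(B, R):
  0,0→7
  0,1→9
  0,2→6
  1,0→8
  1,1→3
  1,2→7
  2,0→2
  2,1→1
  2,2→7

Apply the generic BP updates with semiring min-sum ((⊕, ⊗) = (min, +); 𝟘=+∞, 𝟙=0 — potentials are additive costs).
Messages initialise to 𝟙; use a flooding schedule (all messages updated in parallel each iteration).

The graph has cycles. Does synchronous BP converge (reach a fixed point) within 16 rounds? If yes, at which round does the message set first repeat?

init: all messages = 𝟙 over 3 values
r1 m[φ0→B] = [0, 0, 0]
r1 m[φ0→R] = [0, 5, 0]
r1 m[φ1→Q] = [1, 1, 0]
r1 m[φ1→R] = [0, 1, 1]
r1 m[φ2→B] = [6, 3, 1]
r1 m[φ2→R] = [2, 1, 6]
r1 m[B→φ0] = [0, 0, 0]
r1 m[B→φ2] = [0, 0, 0]
r1 m[Q→φ1] = [0, 0, 0]
r1 m[R→φ0] = [0, 0, 0]
r1 m[R→φ1] = [0, 0, 0]
r1 m[R→φ2] = [0, 0, 0]
r2 m[φ0→B] = [0, 0, 0]
r2 m[φ0→R] = [0, 5, 0]
r2 m[φ1→Q] = [1, 1, 0]
r2 m[φ1→R] = [0, 1, 1]
r2 m[φ2→B] = [6, 3, 1]
r2 m[φ2→R] = [2, 1, 6]
r2 m[B→φ0] = [6, 3, 1]
r2 m[B→φ2] = [0, 0, 0]
r2 m[Q→φ1] = [0, 0, 0]
r2 m[R→φ0] = [2, 2, 7]
r2 m[R→φ1] = [2, 6, 6]
r2 m[R→φ2] = [0, 6, 1]
r3 m[φ0→B] = [7, 7, 2]
r3 m[φ0→R] = [1, 7, 1]
r3 m[φ1→Q] = [5, 7, 2]
r3 m[φ1→R] = [0, 1, 1]
r3 m[φ2→B] = [7, 8, 2]
r3 m[φ2→R] = [2, 1, 6]
r3 m[B→φ0] = [6, 3, 1]
r3 m[B→φ2] = [0, 0, 0]
r3 m[Q→φ1] = [0, 0, 0]
r3 m[R→φ0] = [2, 2, 7]
r3 m[R→φ1] = [2, 6, 6]
r3 m[R→φ2] = [0, 6, 1]
r4 m[φ0→B] = [7, 7, 2]
r4 m[φ0→R] = [1, 7, 1]
r4 m[φ1→Q] = [5, 7, 2]
r4 m[φ1→R] = [0, 1, 1]
r4 m[φ2→B] = [7, 8, 2]
r4 m[φ2→R] = [2, 1, 6]
r4 m[B→φ0] = [7, 8, 2]
r4 m[B→φ2] = [7, 7, 2]
r4 m[Q→φ1] = [0, 0, 0]
r4 m[R→φ0] = [2, 2, 7]
r4 m[R→φ1] = [3, 8, 7]
r4 m[R→φ2] = [1, 8, 2]
r5 m[φ0→B] = [7, 7, 2]
r5 m[φ0→R] = [2, 8, 2]
r5 m[φ1→Q] = [6, 8, 3]
r5 m[φ1→R] = [0, 1, 1]
r5 m[φ2→B] = [8, 9, 3]
r5 m[φ2→R] = [4, 3, 9]
r5 m[B→φ0] = [7, 8, 2]
r5 m[B→φ2] = [7, 7, 2]
r5 m[Q→φ1] = [0, 0, 0]
r5 m[R→φ0] = [2, 2, 7]
r5 m[R→φ1] = [3, 8, 7]
r5 m[R→φ2] = [1, 8, 2]
r6 m[φ0→B] = [7, 7, 2]
r6 m[φ0→R] = [2, 8, 2]
r6 m[φ1→Q] = [6, 8, 3]
r6 m[φ1→R] = [0, 1, 1]
r6 m[φ2→B] = [8, 9, 3]
r6 m[φ2→R] = [4, 3, 9]
r6 m[B→φ0] = [8, 9, 3]
r6 m[B→φ2] = [7, 7, 2]
r6 m[Q→φ1] = [0, 0, 0]
r6 m[R→φ0] = [4, 4, 10]
r6 m[R→φ1] = [6, 11, 11]
r6 m[R→φ2] = [2, 9, 3]
r7 m[φ0→B] = [9, 10, 4]
r7 m[φ0→R] = [3, 9, 3]
r7 m[φ1→Q] = [9, 11, 6]
r7 m[φ1→R] = [0, 1, 1]
r7 m[φ2→B] = [9, 10, 4]
r7 m[φ2→R] = [4, 3, 9]
r7 m[B→φ0] = [8, 9, 3]
r7 m[B→φ2] = [7, 7, 2]
r7 m[Q→φ1] = [0, 0, 0]
r7 m[R→φ0] = [4, 4, 10]
r7 m[R→φ1] = [6, 11, 11]
r7 m[R→φ2] = [2, 9, 3]
r8 m[φ0→B] = [9, 10, 4]
r8 m[φ0→R] = [3, 9, 3]
r8 m[φ1→Q] = [9, 11, 6]
r8 m[φ1→R] = [0, 1, 1]
r8 m[φ2→B] = [9, 10, 4]
r8 m[φ2→R] = [4, 3, 9]
r8 m[B→φ0] = [9, 10, 4]
r8 m[B→φ2] = [9, 10, 4]
r8 m[Q→φ1] = [0, 0, 0]
r8 m[R→φ0] = [4, 4, 10]
r8 m[R→φ1] = [7, 12, 12]
r8 m[R→φ2] = [3, 10, 4]
r9 m[φ0→B] = [9, 10, 4]
r9 m[φ0→R] = [4, 10, 4]
r9 m[φ1→Q] = [10, 12, 7]
r9 m[φ1→R] = [0, 1, 1]
r9 m[φ2→B] = [10, 11, 5]
r9 m[φ2→R] = [6, 5, 11]
r9 m[B→φ0] = [9, 10, 4]
r9 m[B→φ2] = [9, 10, 4]
r9 m[Q→φ1] = [0, 0, 0]
r9 m[R→φ0] = [4, 4, 10]
r9 m[R→φ1] = [7, 12, 12]
r9 m[R→φ2] = [3, 10, 4]
r10 m[φ0→B] = [9, 10, 4]
r10 m[φ0→R] = [4, 10, 4]
r10 m[φ1→Q] = [10, 12, 7]
r10 m[φ1→R] = [0, 1, 1]
r10 m[φ2→B] = [10, 11, 5]
r10 m[φ2→R] = [6, 5, 11]
r10 m[B→φ0] = [10, 11, 5]
r10 m[B→φ2] = [9, 10, 4]
r10 m[Q→φ1] = [0, 0, 0]
r10 m[R→φ0] = [6, 6, 12]
r10 m[R→φ1] = [10, 15, 15]
r10 m[R→φ2] = [4, 11, 5]
r11 m[φ0→B] = [11, 12, 6]
r11 m[φ0→R] = [5, 11, 5]
r11 m[φ1→Q] = [13, 15, 10]
r11 m[φ1→R] = [0, 1, 1]
r11 m[φ2→B] = [11, 12, 6]
r11 m[φ2→R] = [6, 5, 11]
r11 m[B→φ0] = [10, 11, 5]
r11 m[B→φ2] = [9, 10, 4]
r11 m[Q→φ1] = [0, 0, 0]
r11 m[R→φ0] = [6, 6, 12]
r11 m[R→φ1] = [10, 15, 15]
r11 m[R→φ2] = [4, 11, 5]
r12 m[φ0→B] = [11, 12, 6]
r12 m[φ0→R] = [5, 11, 5]
r12 m[φ1→Q] = [13, 15, 10]
r12 m[φ1→R] = [0, 1, 1]
r12 m[φ2→B] = [11, 12, 6]
r12 m[φ2→R] = [6, 5, 11]
r12 m[B→φ0] = [11, 12, 6]
r12 m[B→φ2] = [11, 12, 6]
r12 m[Q→φ1] = [0, 0, 0]
r12 m[R→φ0] = [6, 6, 12]
r12 m[R→φ1] = [11, 16, 16]
r12 m[R→φ2] = [5, 12, 6]
r13 m[φ0→B] = [11, 12, 6]
r13 m[φ0→R] = [6, 12, 6]
r13 m[φ1→Q] = [14, 16, 11]
r13 m[φ1→R] = [0, 1, 1]
r13 m[φ2→B] = [12, 13, 7]
r13 m[φ2→R] = [8, 7, 13]
r13 m[B→φ0] = [11, 12, 6]
r13 m[B→φ2] = [11, 12, 6]
r13 m[Q→φ1] = [0, 0, 0]
r13 m[R→φ0] = [6, 6, 12]
r13 m[R→φ1] = [11, 16, 16]
r13 m[R→φ2] = [5, 12, 6]
r14 m[φ0→B] = [11, 12, 6]
r14 m[φ0→R] = [6, 12, 6]
r14 m[φ1→Q] = [14, 16, 11]
r14 m[φ1→R] = [0, 1, 1]
r14 m[φ2→B] = [12, 13, 7]
r14 m[φ2→R] = [8, 7, 13]
r14 m[B→φ0] = [12, 13, 7]
r14 m[B→φ2] = [11, 12, 6]
r14 m[Q→φ1] = [0, 0, 0]
r14 m[R→φ0] = [8, 8, 14]
r14 m[R→φ1] = [14, 19, 19]
r14 m[R→φ2] = [6, 13, 7]
r15 m[φ0→B] = [13, 14, 8]
r15 m[φ0→R] = [7, 13, 7]
r15 m[φ1→Q] = [17, 19, 14]
r15 m[φ1→R] = [0, 1, 1]
r15 m[φ2→B] = [13, 14, 8]
r15 m[φ2→R] = [8, 7, 13]
r15 m[B→φ0] = [12, 13, 7]
r15 m[B→φ2] = [11, 12, 6]
r15 m[Q→φ1] = [0, 0, 0]
r15 m[R→φ0] = [8, 8, 14]
r15 m[R→φ1] = [14, 19, 19]
r15 m[R→φ2] = [6, 13, 7]
r16 m[φ0→B] = [13, 14, 8]
r16 m[φ0→R] = [7, 13, 7]
r16 m[φ1→Q] = [17, 19, 14]
r16 m[φ1→R] = [0, 1, 1]
r16 m[φ2→B] = [13, 14, 8]
r16 m[φ2→R] = [8, 7, 13]
r16 m[B→φ0] = [13, 14, 8]
r16 m[B→φ2] = [13, 14, 8]
r16 m[Q→φ1] = [0, 0, 0]
r16 m[R→φ0] = [8, 8, 14]
r16 m[R→φ1] = [15, 20, 20]
r16 m[R→φ2] = [7, 14, 8]
no fixed point within 16 rounds

NOT CONVERGED within 16 rounds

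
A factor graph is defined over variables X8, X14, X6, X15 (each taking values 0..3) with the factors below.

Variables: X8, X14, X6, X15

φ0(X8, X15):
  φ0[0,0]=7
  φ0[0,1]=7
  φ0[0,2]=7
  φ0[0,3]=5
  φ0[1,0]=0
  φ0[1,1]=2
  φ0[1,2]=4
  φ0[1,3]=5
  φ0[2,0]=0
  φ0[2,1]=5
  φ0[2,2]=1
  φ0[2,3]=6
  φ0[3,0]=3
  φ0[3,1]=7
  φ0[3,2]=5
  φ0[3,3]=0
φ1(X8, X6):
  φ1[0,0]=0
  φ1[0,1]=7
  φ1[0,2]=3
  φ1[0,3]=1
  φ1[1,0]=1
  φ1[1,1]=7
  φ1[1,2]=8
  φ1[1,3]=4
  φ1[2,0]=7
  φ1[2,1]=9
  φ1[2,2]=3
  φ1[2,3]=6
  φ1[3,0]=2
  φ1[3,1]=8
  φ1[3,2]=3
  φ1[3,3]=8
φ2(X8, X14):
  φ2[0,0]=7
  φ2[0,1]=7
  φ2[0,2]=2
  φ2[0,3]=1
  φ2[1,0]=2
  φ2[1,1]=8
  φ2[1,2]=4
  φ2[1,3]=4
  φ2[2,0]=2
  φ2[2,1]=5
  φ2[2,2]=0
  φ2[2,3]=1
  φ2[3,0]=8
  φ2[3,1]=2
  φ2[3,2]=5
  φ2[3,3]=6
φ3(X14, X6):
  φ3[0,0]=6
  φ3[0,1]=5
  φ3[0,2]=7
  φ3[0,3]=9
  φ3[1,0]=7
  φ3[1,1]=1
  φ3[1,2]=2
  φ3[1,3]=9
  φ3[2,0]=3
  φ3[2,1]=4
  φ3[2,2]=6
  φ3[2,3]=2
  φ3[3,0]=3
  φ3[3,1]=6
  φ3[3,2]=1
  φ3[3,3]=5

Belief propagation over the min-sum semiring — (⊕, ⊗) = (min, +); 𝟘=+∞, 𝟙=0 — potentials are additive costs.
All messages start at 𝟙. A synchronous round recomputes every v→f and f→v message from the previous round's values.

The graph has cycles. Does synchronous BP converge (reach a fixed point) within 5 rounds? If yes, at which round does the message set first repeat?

NOT CONVERGED within 5 rounds

init: all messages = 𝟙 over 4 values
r1 m[φ0→X8] = [5, 0, 0, 0]
r1 m[φ0→X15] = [0, 2, 1, 0]
r1 m[φ1→X8] = [0, 1, 3, 2]
r1 m[φ1→X6] = [0, 7, 3, 1]
r1 m[φ2→X8] = [1, 2, 0, 2]
r1 m[φ2→X14] = [2, 2, 0, 1]
r1 m[φ3→X14] = [5, 1, 2, 1]
r1 m[φ3→X6] = [3, 1, 1, 2]
r1 m[X8→φ0] = [0, 0, 0, 0]
r1 m[X8→φ1] = [0, 0, 0, 0]
r1 m[X8→φ2] = [0, 0, 0, 0]
r1 m[X14→φ2] = [0, 0, 0, 0]
r1 m[X14→φ3] = [0, 0, 0, 0]
r1 m[X6→φ1] = [0, 0, 0, 0]
r1 m[X6→φ3] = [0, 0, 0, 0]
r1 m[X15→φ0] = [0, 0, 0, 0]
r2 m[φ0→X8] = [5, 0, 0, 0]
r2 m[φ0→X15] = [0, 2, 1, 0]
r2 m[φ1→X8] = [0, 1, 3, 2]
r2 m[φ1→X6] = [0, 7, 3, 1]
r2 m[φ2→X8] = [1, 2, 0, 2]
r2 m[φ2→X14] = [2, 2, 0, 1]
r2 m[φ3→X14] = [5, 1, 2, 1]
r2 m[φ3→X6] = [3, 1, 1, 2]
r2 m[X8→φ0] = [1, 3, 3, 4]
r2 m[X8→φ1] = [6, 2, 0, 2]
r2 m[X8→φ2] = [5, 1, 3, 2]
r2 m[X14→φ2] = [5, 1, 2, 1]
r2 m[X14→φ3] = [2, 2, 0, 1]
r2 m[X6→φ1] = [3, 1, 1, 2]
r2 m[X6→φ3] = [0, 7, 3, 1]
r2 m[X15→φ0] = [0, 0, 0, 0]
r3 m[φ0→X8] = [5, 0, 0, 0]
r3 m[φ0→X15] = [3, 5, 4, 4]
r3 m[φ1→X8] = [3, 4, 4, 4]
r3 m[φ1→X6] = [3, 9, 3, 6]
r3 m[φ2→X8] = [2, 5, 2, 3]
r3 m[φ2→X14] = [3, 4, 3, 4]
r3 m[φ3→X14] = [6, 5, 3, 3]
r3 m[φ3→X6] = [3, 3, 2, 2]
r3 m[X8→φ0] = [1, 3, 3, 4]
r3 m[X8→φ1] = [6, 2, 0, 2]
r3 m[X8→φ2] = [5, 1, 3, 2]
r3 m[X14→φ2] = [5, 1, 2, 1]
r3 m[X14→φ3] = [2, 2, 0, 1]
r3 m[X6→φ1] = [3, 1, 1, 2]
r3 m[X6→φ3] = [0, 7, 3, 1]
r3 m[X15→φ0] = [0, 0, 0, 0]
r4 m[φ0→X8] = [5, 0, 0, 0]
r4 m[φ0→X15] = [3, 5, 4, 4]
r4 m[φ1→X8] = [3, 4, 4, 4]
r4 m[φ1→X6] = [3, 9, 3, 6]
r4 m[φ2→X8] = [2, 5, 2, 3]
r4 m[φ2→X14] = [3, 4, 3, 4]
r4 m[φ3→X14] = [6, 5, 3, 3]
r4 m[φ3→X6] = [3, 3, 2, 2]
r4 m[X8→φ0] = [5, 9, 6, 7]
r4 m[X8→φ1] = [7, 5, 2, 3]
r4 m[X8→φ2] = [8, 4, 4, 4]
r4 m[X14→φ2] = [6, 5, 3, 3]
r4 m[X14→φ3] = [3, 4, 3, 4]
r4 m[X6→φ1] = [3, 3, 2, 2]
r4 m[X6→φ3] = [3, 9, 3, 6]
r4 m[X15→φ0] = [0, 0, 0, 0]
r5 m[φ0→X8] = [5, 0, 0, 0]
r5 m[φ0→X15] = [6, 11, 7, 7]
r5 m[φ1→X8] = [3, 4, 5, 5]
r5 m[φ1→X6] = [5, 11, 5, 8]
r5 m[φ2→X8] = [4, 7, 3, 7]
r5 m[φ2→X14] = [6, 6, 4, 5]
r5 m[φ3→X14] = [9, 5, 6, 4]
r5 m[φ3→X6] = [6, 5, 5, 5]
r5 m[X8→φ0] = [5, 9, 6, 7]
r5 m[X8→φ1] = [7, 5, 2, 3]
r5 m[X8→φ2] = [8, 4, 4, 4]
r5 m[X14→φ2] = [6, 5, 3, 3]
r5 m[X14→φ3] = [3, 4, 3, 4]
r5 m[X6→φ1] = [3, 3, 2, 2]
r5 m[X6→φ3] = [3, 9, 3, 6]
r5 m[X15→φ0] = [0, 0, 0, 0]
no fixed point within 5 rounds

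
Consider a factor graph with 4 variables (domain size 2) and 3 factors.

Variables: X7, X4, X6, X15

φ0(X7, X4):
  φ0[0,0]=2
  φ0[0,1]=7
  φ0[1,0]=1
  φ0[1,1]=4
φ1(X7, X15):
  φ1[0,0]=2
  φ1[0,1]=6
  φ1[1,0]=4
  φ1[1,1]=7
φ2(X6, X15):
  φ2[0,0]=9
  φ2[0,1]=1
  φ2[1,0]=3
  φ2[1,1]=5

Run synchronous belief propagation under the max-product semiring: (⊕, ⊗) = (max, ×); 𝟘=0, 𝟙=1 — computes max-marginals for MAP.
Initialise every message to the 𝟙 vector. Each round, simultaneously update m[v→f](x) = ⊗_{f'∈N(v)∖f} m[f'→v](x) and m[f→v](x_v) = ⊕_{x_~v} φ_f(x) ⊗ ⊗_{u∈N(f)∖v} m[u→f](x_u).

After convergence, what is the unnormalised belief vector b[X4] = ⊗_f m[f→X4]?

init: all messages = 𝟙 over 2 values
r1 m[φ0→X7] = [7, 4]
r1 m[φ0→X4] = [2, 7]
r1 m[φ1→X7] = [6, 7]
r1 m[φ1→X15] = [4, 7]
r1 m[φ2→X6] = [9, 5]
r1 m[φ2→X15] = [9, 5]
r1 m[X7→φ0] = [1, 1]
r1 m[X7→φ1] = [1, 1]
r1 m[X4→φ0] = [1, 1]
r1 m[X6→φ2] = [1, 1]
r1 m[X15→φ1] = [1, 1]
r1 m[X15→φ2] = [1, 1]
r2 m[φ0→X7] = [7, 4]
r2 m[φ0→X4] = [2, 7]
r2 m[φ1→X7] = [6, 7]
r2 m[φ1→X15] = [4, 7]
r2 m[φ2→X6] = [9, 5]
r2 m[φ2→X15] = [9, 5]
r2 m[X7→φ0] = [6, 7]
r2 m[X7→φ1] = [7, 4]
r2 m[X4→φ0] = [1, 1]
r2 m[X6→φ2] = [1, 1]
r2 m[X15→φ1] = [9, 5]
r2 m[X15→φ2] = [4, 7]
r3 m[φ0→X7] = [7, 4]
r3 m[φ0→X4] = [12, 42]
r3 m[φ1→X7] = [30, 36]
r3 m[φ1→X15] = [16, 42]
r3 m[φ2→X6] = [36, 35]
r3 m[φ2→X15] = [9, 5]
r3 m[X7→φ0] = [6, 7]
r3 m[X7→φ1] = [7, 4]
r3 m[X4→φ0] = [1, 1]
r3 m[X6→φ2] = [1, 1]
r3 m[X15→φ1] = [9, 5]
r3 m[X15→φ2] = [4, 7]
r4 m[φ0→X7] = [7, 4]
r4 m[φ0→X4] = [12, 42]
r4 m[φ1→X7] = [30, 36]
r4 m[φ1→X15] = [16, 42]
r4 m[φ2→X6] = [36, 35]
r4 m[φ2→X15] = [9, 5]
r4 m[X7→φ0] = [30, 36]
r4 m[X7→φ1] = [7, 4]
r4 m[X4→φ0] = [1, 1]
r4 m[X6→φ2] = [1, 1]
r4 m[X15→φ1] = [9, 5]
r4 m[X15→φ2] = [16, 42]
r5 m[φ0→X7] = [7, 4]
r5 m[φ0→X4] = [60, 210]
r5 m[φ1→X7] = [30, 36]
r5 m[φ1→X15] = [16, 42]
r5 m[φ2→X6] = [144, 210]
r5 m[φ2→X15] = [9, 5]
r5 m[X7→φ0] = [30, 36]
r5 m[X7→φ1] = [7, 4]
r5 m[X4→φ0] = [1, 1]
r5 m[X6→φ2] = [1, 1]
r5 m[X15→φ1] = [9, 5]
r5 m[X15→φ2] = [16, 42]
r6 m[φ0→X7] = [7, 4]
r6 m[φ0→X4] = [60, 210]
r6 m[φ1→X7] = [30, 36]
r6 m[φ1→X15] = [16, 42]
r6 m[φ2→X6] = [144, 210]
r6 m[φ2→X15] = [9, 5]
r6 m[X7→φ0] = [30, 36]
r6 m[X7→φ1] = [7, 4]
r6 m[X4→φ0] = [1, 1]
r6 m[X6→φ2] = [1, 1]
r6 m[X15→φ1] = [9, 5]
r6 m[X15→φ2] = [16, 42]
fixed point reached at round 6
b[X4] = ⊗ incoming = [60, 210]

b[X4] = [60, 210]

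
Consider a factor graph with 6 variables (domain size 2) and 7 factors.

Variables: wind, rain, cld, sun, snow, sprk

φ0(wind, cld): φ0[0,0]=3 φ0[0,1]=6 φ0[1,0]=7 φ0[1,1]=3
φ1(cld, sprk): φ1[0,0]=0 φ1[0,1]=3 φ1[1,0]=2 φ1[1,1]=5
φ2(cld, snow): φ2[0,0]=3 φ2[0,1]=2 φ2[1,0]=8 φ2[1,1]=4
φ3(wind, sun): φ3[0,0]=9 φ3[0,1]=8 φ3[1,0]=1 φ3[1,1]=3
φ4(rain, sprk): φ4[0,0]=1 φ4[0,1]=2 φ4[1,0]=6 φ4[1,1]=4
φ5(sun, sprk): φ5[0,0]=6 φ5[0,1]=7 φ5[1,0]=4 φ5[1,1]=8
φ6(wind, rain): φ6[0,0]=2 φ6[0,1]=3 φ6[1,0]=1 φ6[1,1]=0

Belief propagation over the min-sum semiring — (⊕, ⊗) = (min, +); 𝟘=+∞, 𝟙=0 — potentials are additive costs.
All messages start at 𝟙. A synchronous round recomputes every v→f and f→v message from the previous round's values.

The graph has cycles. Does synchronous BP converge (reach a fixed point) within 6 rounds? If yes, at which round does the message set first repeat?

NOT CONVERGED within 6 rounds

init: all messages = 𝟙 over 2 values
r1 m[φ0→wind] = [3, 3]
r1 m[φ0→cld] = [3, 3]
r1 m[φ1→cld] = [0, 2]
r1 m[φ1→sprk] = [0, 3]
r1 m[φ2→cld] = [2, 4]
r1 m[φ2→snow] = [3, 2]
r1 m[φ3→wind] = [8, 1]
r1 m[φ3→sun] = [1, 3]
r1 m[φ4→rain] = [1, 4]
r1 m[φ4→sprk] = [1, 2]
r1 m[φ5→sun] = [6, 4]
r1 m[φ5→sprk] = [4, 7]
r1 m[φ6→wind] = [2, 0]
r1 m[φ6→rain] = [1, 0]
r1 m[wind→φ0] = [0, 0]
r1 m[wind→φ3] = [0, 0]
r1 m[wind→φ6] = [0, 0]
r1 m[rain→φ4] = [0, 0]
r1 m[rain→φ6] = [0, 0]
r1 m[cld→φ0] = [0, 0]
r1 m[cld→φ1] = [0, 0]
r1 m[cld→φ2] = [0, 0]
r1 m[sun→φ3] = [0, 0]
r1 m[sun→φ5] = [0, 0]
r1 m[snow→φ2] = [0, 0]
r1 m[sprk→φ1] = [0, 0]
r1 m[sprk→φ4] = [0, 0]
r1 m[sprk→φ5] = [0, 0]
r2 m[φ0→wind] = [3, 3]
r2 m[φ0→cld] = [3, 3]
r2 m[φ1→cld] = [0, 2]
r2 m[φ1→sprk] = [0, 3]
r2 m[φ2→cld] = [2, 4]
r2 m[φ2→snow] = [3, 2]
r2 m[φ3→wind] = [8, 1]
r2 m[φ3→sun] = [1, 3]
r2 m[φ4→rain] = [1, 4]
r2 m[φ4→sprk] = [1, 2]
r2 m[φ5→sun] = [6, 4]
r2 m[φ5→sprk] = [4, 7]
r2 m[φ6→wind] = [2, 0]
r2 m[φ6→rain] = [1, 0]
r2 m[wind→φ0] = [10, 1]
r2 m[wind→φ3] = [5, 3]
r2 m[wind→φ6] = [11, 4]
r2 m[rain→φ4] = [1, 0]
r2 m[rain→φ6] = [1, 4]
r2 m[cld→φ0] = [2, 6]
r2 m[cld→φ1] = [5, 7]
r2 m[cld→φ2] = [3, 5]
r2 m[sun→φ3] = [6, 4]
r2 m[sun→φ5] = [1, 3]
r2 m[snow→φ2] = [0, 0]
r2 m[sprk→φ1] = [5, 9]
r2 m[sprk→φ4] = [4, 10]
r2 m[sprk→φ5] = [1, 5]
r3 m[φ0→wind] = [5, 9]
r3 m[φ0→cld] = [8, 4]
r3 m[φ1→cld] = [5, 7]
r3 m[φ1→sprk] = [5, 8]
r3 m[φ2→cld] = [2, 4]
r3 m[φ2→snow] = [6, 5]
r3 m[φ3→wind] = [12, 7]
r3 m[φ3→sun] = [4, 6]
r3 m[φ4→rain] = [5, 10]
r3 m[φ4→sprk] = [2, 3]
r3 m[φ5→sun] = [7, 5]
r3 m[φ5→sprk] = [7, 8]
r3 m[φ6→wind] = [3, 2]
r3 m[φ6→rain] = [5, 4]
r3 m[wind→φ0] = [10, 1]
r3 m[wind→φ3] = [5, 3]
r3 m[wind→φ6] = [11, 4]
r3 m[rain→φ4] = [1, 0]
r3 m[rain→φ6] = [1, 4]
r3 m[cld→φ0] = [2, 6]
r3 m[cld→φ1] = [5, 7]
r3 m[cld→φ2] = [3, 5]
r3 m[sun→φ3] = [6, 4]
r3 m[sun→φ5] = [1, 3]
r3 m[snow→φ2] = [0, 0]
r3 m[sprk→φ1] = [5, 9]
r3 m[sprk→φ4] = [4, 10]
r3 m[sprk→φ5] = [1, 5]
r4 m[φ0→wind] = [5, 9]
r4 m[φ0→cld] = [8, 4]
r4 m[φ1→cld] = [5, 7]
r4 m[φ1→sprk] = [5, 8]
r4 m[φ2→cld] = [2, 4]
r4 m[φ2→snow] = [6, 5]
r4 m[φ3→wind] = [12, 7]
r4 m[φ3→sun] = [4, 6]
r4 m[φ4→rain] = [5, 10]
r4 m[φ4→sprk] = [2, 3]
r4 m[φ5→sun] = [7, 5]
r4 m[φ5→sprk] = [7, 8]
r4 m[φ6→wind] = [3, 2]
r4 m[φ6→rain] = [5, 4]
r4 m[wind→φ0] = [15, 9]
r4 m[wind→φ3] = [8, 11]
r4 m[wind→φ6] = [17, 16]
r4 m[rain→φ4] = [5, 4]
r4 m[rain→φ6] = [5, 10]
r4 m[cld→φ0] = [7, 11]
r4 m[cld→φ1] = [10, 8]
r4 m[cld→φ2] = [13, 11]
r4 m[sun→φ3] = [7, 5]
r4 m[sun→φ5] = [4, 6]
r4 m[snow→φ2] = [0, 0]
r4 m[sprk→φ1] = [9, 11]
r4 m[sprk→φ4] = [12, 16]
r4 m[sprk→φ5] = [7, 11]
r5 m[φ0→wind] = [10, 14]
r5 m[φ0→cld] = [16, 12]
r5 m[φ1→cld] = [9, 11]
r5 m[φ1→sprk] = [10, 13]
r5 m[φ2→cld] = [2, 4]
r5 m[φ2→snow] = [16, 15]
r5 m[φ3→wind] = [13, 8]
r5 m[φ3→sun] = [12, 14]
r5 m[φ4→rain] = [13, 18]
r5 m[φ4→sprk] = [6, 7]
r5 m[φ5→sun] = [13, 11]
r5 m[φ5→sprk] = [10, 11]
r5 m[φ6→wind] = [7, 6]
r5 m[φ6→rain] = [17, 16]
r5 m[wind→φ0] = [15, 9]
r5 m[wind→φ3] = [8, 11]
r5 m[wind→φ6] = [17, 16]
r5 m[rain→φ4] = [5, 4]
r5 m[rain→φ6] = [5, 10]
r5 m[cld→φ0] = [7, 11]
r5 m[cld→φ1] = [10, 8]
r5 m[cld→φ2] = [13, 11]
r5 m[sun→φ3] = [7, 5]
r5 m[sun→φ5] = [4, 6]
r5 m[snow→φ2] = [0, 0]
r5 m[sprk→φ1] = [9, 11]
r5 m[sprk→φ4] = [12, 16]
r5 m[sprk→φ5] = [7, 11]
r6 m[φ0→wind] = [10, 14]
r6 m[φ0→cld] = [16, 12]
r6 m[φ1→cld] = [9, 11]
r6 m[φ1→sprk] = [10, 13]
r6 m[φ2→cld] = [2, 4]
r6 m[φ2→snow] = [16, 15]
r6 m[φ3→wind] = [13, 8]
r6 m[φ3→sun] = [12, 14]
r6 m[φ4→rain] = [13, 18]
r6 m[φ4→sprk] = [6, 7]
r6 m[φ5→sun] = [13, 11]
r6 m[φ5→sprk] = [10, 11]
r6 m[φ6→wind] = [7, 6]
r6 m[φ6→rain] = [17, 16]
r6 m[wind→φ0] = [20, 14]
r6 m[wind→φ3] = [17, 20]
r6 m[wind→φ6] = [23, 22]
r6 m[rain→φ4] = [17, 16]
r6 m[rain→φ6] = [13, 18]
r6 m[cld→φ0] = [11, 15]
r6 m[cld→φ1] = [18, 16]
r6 m[cld→φ2] = [25, 23]
r6 m[sun→φ3] = [13, 11]
r6 m[sun→φ5] = [12, 14]
r6 m[snow→φ2] = [0, 0]
r6 m[sprk→φ1] = [16, 18]
r6 m[sprk→φ4] = [20, 24]
r6 m[sprk→φ5] = [16, 20]
no fixed point within 6 rounds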